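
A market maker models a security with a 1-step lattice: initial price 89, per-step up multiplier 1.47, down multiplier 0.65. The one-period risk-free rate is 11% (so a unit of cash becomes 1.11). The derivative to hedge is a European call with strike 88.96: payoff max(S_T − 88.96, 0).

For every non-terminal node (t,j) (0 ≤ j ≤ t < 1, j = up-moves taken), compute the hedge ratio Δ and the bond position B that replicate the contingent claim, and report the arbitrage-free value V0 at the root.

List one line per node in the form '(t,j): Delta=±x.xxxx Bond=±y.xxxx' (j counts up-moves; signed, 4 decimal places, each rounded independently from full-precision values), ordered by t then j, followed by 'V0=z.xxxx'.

The replicating-portfolio and risk-neutral prices coincide; use p* = (1.11−0.65)/(1.47−0.65) = 0.5610 for the latter.
Terminal payoffs: V(1,0)=0.0000, V(1,1)=41.8700
(0,0): S=89.0000. Δ = (V_up−V_dn)/(S_up−S_dn) = (41.8700−0.0000)/(130.8300−57.8500) = 0.5737. V = [p*·41.8700 + (1−p*)·0.0000]/1.11 = 21.1604. B = V − Δ·S = -29.9006.
Self-financing check: at every node Δ·S+B equals the discounted successor values.

(0,0): Delta=0.5737 Bond=-29.9006
V0=21.1604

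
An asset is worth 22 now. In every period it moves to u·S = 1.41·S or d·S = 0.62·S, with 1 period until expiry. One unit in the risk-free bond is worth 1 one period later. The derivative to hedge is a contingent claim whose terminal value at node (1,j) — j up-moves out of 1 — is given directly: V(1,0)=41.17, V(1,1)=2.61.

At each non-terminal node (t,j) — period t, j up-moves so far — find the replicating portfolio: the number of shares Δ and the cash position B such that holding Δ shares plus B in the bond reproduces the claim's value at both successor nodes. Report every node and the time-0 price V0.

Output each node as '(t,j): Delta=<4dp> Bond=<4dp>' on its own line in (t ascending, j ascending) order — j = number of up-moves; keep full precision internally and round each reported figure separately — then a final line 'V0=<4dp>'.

No-arbitrage ⇒ martingale measure with p* = (R−d)/(u−d) = 0.4810.
Terminal values V(1,·): V(1,0)=41.1700, V(1,1)=2.6100
(0,0): S=22.0000. Δ = (V_up−V_dn)/(S_up−S_dn) = (2.6100−41.1700)/(31.0200−13.6400) = -2.2186. V = [p*·2.6100 + (1−p*)·41.1700]/1 = 22.6222. B = V − Δ·S = 71.4323.
The time-0 hedge costs 22.6222, which is the no-arbitrage price.

(0,0): Delta=-2.2186 Bond=71.4323
V0=22.6222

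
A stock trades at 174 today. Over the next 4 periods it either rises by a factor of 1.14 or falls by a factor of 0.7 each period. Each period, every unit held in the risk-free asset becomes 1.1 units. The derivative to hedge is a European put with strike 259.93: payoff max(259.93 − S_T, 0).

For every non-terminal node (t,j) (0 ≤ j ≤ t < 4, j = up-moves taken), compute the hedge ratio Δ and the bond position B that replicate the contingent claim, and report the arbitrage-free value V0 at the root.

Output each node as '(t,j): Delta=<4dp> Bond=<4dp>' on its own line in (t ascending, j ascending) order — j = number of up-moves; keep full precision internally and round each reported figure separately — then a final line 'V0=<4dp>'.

The replicating-portfolio and risk-neutral prices coincide; use p* = (1.1−0.7)/(1.14−0.7) = 0.9091 for the latter.
Terminal values V(4,·): V(4,0)=218.1526, V(4,1)=191.8925, V(4,2)=149.1261, V(4,3)=79.4779, V(4,4)=0.0000
  t=3,j=0: stock 59.6820 → up 68.0375 (V=191.8925), down 41.7774 (V=218.1526). Price 176.6180; hedge Δ=-1.0000, bond B=236.3000.
  t=3,j=1: stock 97.1964 → up 110.8039 (V=149.1261), down 68.0375 (V=191.8925). Price 139.1036; hedge Δ=-1.0000, bond B=236.3000.
  t=3,j=2: stock 158.2913 → up 180.4521 (V=79.4779), down 110.8039 (V=149.1261). Price 78.0087; hedge Δ=-1.0000, bond B=236.3000.
  t=3,j=3: stock 257.7887 → up 293.8791 (V=0.0000), down 180.4521 (V=79.4779). Price 6.5684; hedge Δ=-0.7007, bond B=187.2001.
  t=2,j=0: stock 85.2600 → up 97.1964 (V=139.1036), down 59.6820 (V=176.6180). Price 129.5582; hedge Δ=-1.0000, bond B=214.8182.
  t=2,j=1: stock 138.8520 → up 158.2913 (V=78.0087), down 97.1964 (V=139.1036). Price 75.9662; hedge Δ=-1.0000, bond B=214.8182.
  t=2,j=2: stock 226.1304 → up 257.7887 (V=6.5684), down 158.2913 (V=78.0087). Price 11.8755; hedge Δ=-0.7180, bond B=174.2398.
  t=1,j=0: stock 121.8000 → up 138.8520 (V=75.9662), down 85.2600 (V=129.5582). Price 73.4893; hedge Δ=-1.0000, bond B=195.2893.
  t=1,j=1: stock 198.3600 → up 226.1304 (V=11.8755), down 138.8520 (V=75.9662). Price 16.0926; hedge Δ=-0.7343, bond B=161.7534.
  t=0,j=0: stock 174.0000 → up 198.3600 (V=16.0926), down 121.8000 (V=73.4893). Price 19.3732; hedge Δ=-0.7497, bond B=149.8201.
Each (Δ,B) replicates both successor values, so the strategy is self-financing and V0 is arbitrage-free.

(0,0): Delta=-0.7497 Bond=149.8201
(1,0): Delta=-1.0000 Bond=195.2893
(1,1): Delta=-0.7343 Bond=161.7534
(2,0): Delta=-1.0000 Bond=214.8182
(2,1): Delta=-1.0000 Bond=214.8182
(2,2): Delta=-0.7180 Bond=174.2398
(3,0): Delta=-1.0000 Bond=236.3000
(3,1): Delta=-1.0000 Bond=236.3000
(3,2): Delta=-1.0000 Bond=236.3000
(3,3): Delta=-0.7007 Bond=187.2001
V0=19.3732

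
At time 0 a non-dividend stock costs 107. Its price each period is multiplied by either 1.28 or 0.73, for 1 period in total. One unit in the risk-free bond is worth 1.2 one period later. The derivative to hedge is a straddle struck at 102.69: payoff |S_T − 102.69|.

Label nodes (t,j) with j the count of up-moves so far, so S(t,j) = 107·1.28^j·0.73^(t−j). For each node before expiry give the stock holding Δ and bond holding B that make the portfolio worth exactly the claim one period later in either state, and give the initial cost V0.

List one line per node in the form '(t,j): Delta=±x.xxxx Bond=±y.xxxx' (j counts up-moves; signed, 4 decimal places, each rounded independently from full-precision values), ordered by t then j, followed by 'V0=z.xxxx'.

(0,0): Delta=0.1647 Bond=9.7656
V0=27.3838

Under the risk-neutral measure, an up-move has probability p* = (R−d)/(u−d) = 0.8545 and values discount at R = 1.2.
Terminal values V(1,·): V(1,0)=24.5800, V(1,1)=34.2700
(0,0): S=107.0000. Δ = (V_up−V_dn)/(S_up−S_dn) = (34.2700−24.5800)/(136.9600−78.1100) = 0.1647. V = [p*·34.2700 + (1−p*)·24.5800]/1.2 = 27.3838. B = V − Δ·S = 9.7656.
Each (Δ,B) replicates both successor values, so the strategy is self-financing and V0 is arbitrage-free.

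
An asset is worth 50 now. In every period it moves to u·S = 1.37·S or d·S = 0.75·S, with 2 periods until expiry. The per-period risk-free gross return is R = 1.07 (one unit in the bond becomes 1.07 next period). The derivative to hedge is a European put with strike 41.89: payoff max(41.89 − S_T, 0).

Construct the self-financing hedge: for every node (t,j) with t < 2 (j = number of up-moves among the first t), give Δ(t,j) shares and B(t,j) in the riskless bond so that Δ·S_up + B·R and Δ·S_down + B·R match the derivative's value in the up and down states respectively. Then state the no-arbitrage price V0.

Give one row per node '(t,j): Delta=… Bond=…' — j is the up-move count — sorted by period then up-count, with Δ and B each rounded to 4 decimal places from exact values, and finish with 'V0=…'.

(0,0): Delta=-0.2008 Bond=12.8549
(1,0): Delta=-0.5920 Bond=28.4264
(1,1): Delta=0.0000 Bond=0.0000
V0=2.8149

The replicating-portfolio and risk-neutral prices coincide; use p* = (1.07−0.75)/(1.37−0.75) = 0.5161 for the latter.
At expiry t=2: V(2,0)=13.7650, V(2,1)=0.0000, V(2,2)=0.0000
Node (1,0) S=37.5000: V=(p*·0.0000+(1−p*)·13.7650)/1.07=6.2248; Δ=(0.0000−13.7650)/(51.3750−28.1250)=-0.5920; B=V−Δ·S=28.4264
Node (1,1) S=68.5000: V=(p*·0.0000+(1−p*)·0.0000)/1.07=0.0000; Δ=(0.0000−0.0000)/(93.8450−51.3750)=0.0000; B=V−Δ·S=0.0000
Node (0,0) S=50.0000: V=(p*·0.0000+(1−p*)·6.2248)/1.07=2.8149; Δ=(0.0000−6.2248)/(68.5000−37.5000)=-0.2008; B=V−Δ·S=12.8549
Check: Δ(0,0)·S0 + B(0,0) = 2.8149 = V0.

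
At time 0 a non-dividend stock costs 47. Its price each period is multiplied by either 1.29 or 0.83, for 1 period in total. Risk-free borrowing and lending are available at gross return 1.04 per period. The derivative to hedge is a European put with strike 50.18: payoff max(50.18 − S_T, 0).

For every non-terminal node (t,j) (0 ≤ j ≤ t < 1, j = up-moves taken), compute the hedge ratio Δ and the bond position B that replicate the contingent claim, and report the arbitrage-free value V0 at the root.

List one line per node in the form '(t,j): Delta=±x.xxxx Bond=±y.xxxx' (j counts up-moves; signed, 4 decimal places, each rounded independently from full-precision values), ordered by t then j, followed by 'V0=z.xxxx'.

(0,0): Delta=-0.5167 Bond=30.1198
V0=5.8372

Since d<R<u, set p* = (R−d)/(u−d) = 0.4565; price each node as the discounted p*-expectation of its children.
Payoff layer (t=1): V(1,0)=11.1700, V(1,1)=0.0000
Node (0,0) S=47.0000: V=(p*·0.0000+(1−p*)·11.1700)/1.04=5.8372; Δ=(0.0000−11.1700)/(60.6300−39.0100)=-0.5167; B=V−Δ·S=30.1198
Each (Δ,B) replicates both successor values, so the strategy is self-financing and V0 is arbitrage-free.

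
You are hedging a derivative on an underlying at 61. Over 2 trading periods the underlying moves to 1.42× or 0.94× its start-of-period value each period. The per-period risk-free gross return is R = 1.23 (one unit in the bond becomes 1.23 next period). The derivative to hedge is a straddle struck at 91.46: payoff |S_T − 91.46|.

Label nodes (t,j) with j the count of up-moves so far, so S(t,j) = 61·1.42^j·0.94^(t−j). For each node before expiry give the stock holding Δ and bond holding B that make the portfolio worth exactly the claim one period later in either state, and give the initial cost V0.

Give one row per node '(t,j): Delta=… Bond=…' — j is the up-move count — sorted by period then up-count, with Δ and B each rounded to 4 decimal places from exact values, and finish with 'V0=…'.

(0,0): Delta=0.0582 Bond=11.1212
(1,0): Delta=-1.0000 Bond=74.3577
(1,1): Delta=0.5172 Bond=-26.0758
V0=14.6729

The replicating-portfolio and risk-neutral prices coincide; use p* = (1.23−0.94)/(1.42−0.94) = 0.6042 for the latter.
Payoff layer (t=2): V(2,0)=37.5604, V(2,1)=10.0372, V(2,2)=31.5404
  t=1,j=0: stock 57.3400 → up 81.4228 (V=10.0372), down 53.8996 (V=37.5604). Price 17.0177; hedge Δ=-1.0000, bond B=74.3577.
  t=1,j=1: stock 86.6200 → up 123.0004 (V=31.5404), down 81.4228 (V=10.0372). Price 18.7225; hedge Δ=0.5172, bond B=-26.0758.
  t=0,j=0: stock 61.0000 → up 86.6200 (V=18.7225), down 57.3400 (V=17.0177). Price 14.6729; hedge Δ=0.0582, bond B=11.1212.
Check: Δ(0,0)·S0 + B(0,0) = 14.6729 = V0.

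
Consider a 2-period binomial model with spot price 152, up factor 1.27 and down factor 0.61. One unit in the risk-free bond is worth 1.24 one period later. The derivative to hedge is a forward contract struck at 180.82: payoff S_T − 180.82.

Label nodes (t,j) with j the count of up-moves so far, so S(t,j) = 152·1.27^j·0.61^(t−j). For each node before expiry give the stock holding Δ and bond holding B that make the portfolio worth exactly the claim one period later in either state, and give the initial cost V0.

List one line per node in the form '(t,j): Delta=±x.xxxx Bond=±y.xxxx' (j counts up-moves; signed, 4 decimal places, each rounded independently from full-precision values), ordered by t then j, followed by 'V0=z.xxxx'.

Since d<R<u, set p* = (R−d)/(u−d) = 0.9545; price each node as the discounted p*-expectation of its children.
At expiry t=2: V(2,0)=-124.2608, V(2,1)=-63.0656, V(2,2)=64.3408
(1,0): S=92.7200. Δ = (V_up−V_dn)/(S_up−S_dn) = (-63.0656−-124.2608)/(117.7544−56.5592) = 1.0000. V = [p*·-63.0656 + (1−p*)·-124.2608]/1.24 = -53.1026. B = V − Δ·S = -145.8226.
(1,1): S=193.0400. Δ = (V_up−V_dn)/(S_up−S_dn) = (64.3408−-63.0656)/(245.1608−117.7544) = 1.0000. V = [p*·64.3408 + (1−p*)·-63.0656]/1.24 = 47.2174. B = V − Δ·S = -145.8226.
(0,0): S=152.0000. Δ = (V_up−V_dn)/(S_up−S_dn) = (47.2174−-53.1026)/(193.0400−92.7200) = 1.0000. V = [p*·47.2174 + (1−p*)·-53.1026]/1.24 = 34.4011. B = V − Δ·S = -117.5989.
Check: Δ(0,0)·S0 + B(0,0) = 34.4011 = V0.

(0,0): Delta=1.0000 Bond=-117.5989
(1,0): Delta=1.0000 Bond=-145.8226
(1,1): Delta=1.0000 Bond=-145.8226
V0=34.4011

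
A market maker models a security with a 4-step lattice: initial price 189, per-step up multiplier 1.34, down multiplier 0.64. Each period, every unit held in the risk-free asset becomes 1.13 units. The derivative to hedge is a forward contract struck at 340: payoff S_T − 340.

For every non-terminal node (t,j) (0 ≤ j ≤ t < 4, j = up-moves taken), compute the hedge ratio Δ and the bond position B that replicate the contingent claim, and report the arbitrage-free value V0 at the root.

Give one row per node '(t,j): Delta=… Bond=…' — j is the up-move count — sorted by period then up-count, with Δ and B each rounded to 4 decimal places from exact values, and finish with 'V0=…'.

(0,0): Delta=1.0000 Bond=-208.5284
(1,0): Delta=1.0000 Bond=-235.6371
(1,1): Delta=1.0000 Bond=-235.6371
(2,0): Delta=1.0000 Bond=-266.2699
(2,1): Delta=1.0000 Bond=-266.2699
(2,2): Delta=1.0000 Bond=-266.2699
(3,0): Delta=1.0000 Bond=-300.8850
(3,1): Delta=1.0000 Bond=-300.8850
(3,2): Delta=1.0000 Bond=-300.8850
(3,3): Delta=1.0000 Bond=-300.8850
V0=-19.5284

No-arbitrage ⇒ martingale measure with p* = (R−d)/(u−d) = 0.7000.
Terminal values V(4,·): V(4,0)=-308.2911, V(4,1)=-273.6094, V(4,2)=-200.9947, V(4,3)=-48.9577, V(4,4)=269.3699
(3,0): S=49.5452. Δ = (V_up−V_dn)/(S_up−S_dn) = (-273.6094−-308.2911)/(66.3906−31.7089) = 1.0000. V = [p*·-273.6094 + (1−p*)·-308.2911]/1.13 = -251.3397. B = V − Δ·S = -300.8850.
(3,1): S=103.7353. Δ = (V_up−V_dn)/(S_up−S_dn) = (-200.9947−-273.6094)/(139.0053−66.3906) = 1.0000. V = [p*·-200.9947 + (1−p*)·-273.6094]/1.13 = -197.1497. B = V − Δ·S = -300.8850.
(3,2): S=217.1958. Δ = (V_up−V_dn)/(S_up−S_dn) = (-48.9577−-200.9947)/(291.0423−139.0053) = 1.0000. V = [p*·-48.9577 + (1−p*)·-200.9947]/1.13 = -83.6892. B = V − Δ·S = -300.8850.
(3,3): S=454.7537. Δ = (V_up−V_dn)/(S_up−S_dn) = (269.3699−-48.9577)/(609.3699−291.0423) = 1.0000. V = [p*·269.3699 + (1−p*)·-48.9577]/1.13 = 153.8687. B = V − Δ·S = -300.8850.
(2,0): S=77.4144. Δ = (V_up−V_dn)/(S_up−S_dn) = (-197.1497−-251.3397)/(103.7353−49.5452) = 1.0000. V = [p*·-197.1497 + (1−p*)·-251.3397]/1.13 = -188.8555. B = V − Δ·S = -266.2699.
(2,1): S=162.0864. Δ = (V_up−V_dn)/(S_up−S_dn) = (-83.6892−-197.1497)/(217.1958−103.7353) = 1.0000. V = [p*·-83.6892 + (1−p*)·-197.1497]/1.13 = -104.1835. B = V − Δ·S = -266.2699.
(2,2): S=339.3684. Δ = (V_up−V_dn)/(S_up−S_dn) = (153.8687−-83.6892)/(454.7537−217.1958) = 1.0000. V = [p*·153.8687 + (1−p*)·-83.6892]/1.13 = 73.0985. B = V − Δ·S = -266.2699.
(1,0): S=120.9600. Δ = (V_up−V_dn)/(S_up−S_dn) = (-104.1835−-188.8555)/(162.0864−77.4144) = 1.0000. V = [p*·-104.1835 + (1−p*)·-188.8555]/1.13 = -114.6771. B = V − Δ·S = -235.6371.
(1,1): S=253.2600. Δ = (V_up−V_dn)/(S_up−S_dn) = (73.0985−-104.1835)/(339.3684−162.0864) = 1.0000. V = [p*·73.0985 + (1−p*)·-104.1835]/1.13 = 17.6229. B = V − Δ·S = -235.6371.
(0,0): S=189.0000. Δ = (V_up−V_dn)/(S_up−S_dn) = (17.6229−-114.6771)/(253.2600−120.9600) = 1.0000. V = [p*·17.6229 + (1−p*)·-114.6771]/1.13 = -19.5284. B = V − Δ·S = -208.5284.
Each (Δ,B) replicates both successor values, so the strategy is self-financing and V0 is arbitrage-free.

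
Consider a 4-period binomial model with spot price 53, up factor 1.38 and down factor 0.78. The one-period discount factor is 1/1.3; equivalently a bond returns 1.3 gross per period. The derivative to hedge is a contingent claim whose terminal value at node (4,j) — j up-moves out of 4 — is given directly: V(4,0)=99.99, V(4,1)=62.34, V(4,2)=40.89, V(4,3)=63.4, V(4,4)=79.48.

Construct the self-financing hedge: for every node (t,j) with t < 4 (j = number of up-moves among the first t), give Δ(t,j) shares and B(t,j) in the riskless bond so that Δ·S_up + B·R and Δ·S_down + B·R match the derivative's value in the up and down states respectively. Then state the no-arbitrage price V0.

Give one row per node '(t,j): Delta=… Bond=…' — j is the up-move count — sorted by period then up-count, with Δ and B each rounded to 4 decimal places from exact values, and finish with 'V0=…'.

No-arbitrage ⇒ martingale measure with p* = (R−d)/(u−d) = 0.8667.
At expiry t=4: V(4,0)=99.9900, V(4,1)=62.3400, V(4,2)=40.8900, V(4,3)=63.4000, V(4,4)=79.4800
  t=3,j=0: stock 25.1513 → up 34.7087 (V=62.3400), down 19.6180 (V=99.9900). Price 51.8154; hedge Δ=-2.4949, bond B=114.5654.
  t=3,j=1: stock 44.4984 → up 61.4078 (V=40.8900), down 34.7087 (V=62.3400). Price 33.6538; hedge Δ=-0.8034, bond B=69.4038.
  t=3,j=2: stock 78.7279 → up 108.6445 (V=63.4000), down 61.4078 (V=40.8900). Price 46.4605; hedge Δ=0.4765, bond B=8.9438.
  t=3,j=3: stock 139.2878 → up 192.2172 (V=79.4800), down 108.6445 (V=63.4000). Price 59.4892; hedge Δ=0.1924, bond B=32.6892.
  t=2,j=0: stock 32.2452 → up 44.4984 (V=33.6538), down 25.1513 (V=51.8154). Price 27.7503; hedge Δ=-0.9387, bond B=58.0195.
  t=2,j=1: stock 57.0492 → up 78.7279 (V=46.4605), down 44.4984 (V=33.6538). Price 34.4254; hedge Δ=0.3741, bond B=13.0809.
  t=2,j=2: stock 100.9332 → up 139.2878 (V=59.4892), down 78.7279 (V=46.4605). Price 44.4247; hedge Δ=0.2151, bond B=22.7101.
  t=1,j=0: stock 41.3400 → up 57.0492 (V=34.4254), down 32.2452 (V=27.7503). Price 25.7964; hedge Δ=0.2691, bond B=14.6713.
  t=1,j=1: stock 73.1400 → up 100.9332 (V=44.4247), down 57.0492 (V=34.4254). Price 33.1473; hedge Δ=0.2279, bond B=16.4817.
  t=0,j=0: stock 53.0000 → up 73.1400 (V=33.1473), down 41.3400 (V=25.7964). Price 24.7440; hedge Δ=0.2312, bond B=12.4926.
Root portfolio cost Δ·53+B reproduces V0=24.7440.

(0,0): Delta=0.2312 Bond=12.4926
(1,0): Delta=0.2691 Bond=14.6713
(1,1): Delta=0.2279 Bond=16.4817
(2,0): Delta=-0.9387 Bond=58.0195
(2,1): Delta=0.3741 Bond=13.0809
(2,2): Delta=0.2151 Bond=22.7101
(3,0): Delta=-2.4949 Bond=114.5654
(3,1): Delta=-0.8034 Bond=69.4038
(3,2): Delta=0.4765 Bond=8.9438
(3,3): Delta=0.1924 Bond=32.6892
V0=24.7440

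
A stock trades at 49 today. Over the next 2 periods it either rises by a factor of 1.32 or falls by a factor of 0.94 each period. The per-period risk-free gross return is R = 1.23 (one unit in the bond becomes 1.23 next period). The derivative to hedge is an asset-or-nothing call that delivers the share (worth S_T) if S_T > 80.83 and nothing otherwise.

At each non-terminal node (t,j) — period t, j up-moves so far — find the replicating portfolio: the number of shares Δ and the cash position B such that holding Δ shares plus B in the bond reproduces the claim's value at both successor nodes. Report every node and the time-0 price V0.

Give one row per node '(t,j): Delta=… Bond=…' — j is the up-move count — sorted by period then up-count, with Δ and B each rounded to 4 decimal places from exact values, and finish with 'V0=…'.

No-arbitrage ⇒ martingale measure with p* = (R−d)/(u−d) = 0.7632.
Terminal payoffs: V(2,0)=0.0000, V(2,1)=0.0000, V(2,2)=85.3776
(1,0): S=46.0600. Δ = (V_up−V_dn)/(S_up−S_dn) = (0.0000−0.0000)/(60.7992−43.2964) = 0.0000. V = [p*·0.0000 + (1−p*)·0.0000]/1.23 = 0.0000. B = V − Δ·S = 0.0000.
(1,1): S=64.6800. Δ = (V_up−V_dn)/(S_up−S_dn) = (85.3776−0.0000)/(85.3776−60.7992) = 3.4737. V = [p*·85.3776 + (1−p*)·0.0000]/1.23 = 52.9728. B = V − Δ·S = -171.7051.
(0,0): S=49.0000. Δ = (V_up−V_dn)/(S_up−S_dn) = (52.9728−0.0000)/(64.6800−46.0600) = 2.8449. V = [p*·52.9728 + (1−p*)·0.0000]/1.23 = 32.8672. B = V − Δ·S = -106.5350.
Each (Δ,B) replicates both successor values, so the strategy is self-financing and V0 is arbitrage-free.

(0,0): Delta=2.8449 Bond=-106.5350
(1,0): Delta=0.0000 Bond=0.0000
(1,1): Delta=3.4737 Bond=-171.7051
V0=32.8672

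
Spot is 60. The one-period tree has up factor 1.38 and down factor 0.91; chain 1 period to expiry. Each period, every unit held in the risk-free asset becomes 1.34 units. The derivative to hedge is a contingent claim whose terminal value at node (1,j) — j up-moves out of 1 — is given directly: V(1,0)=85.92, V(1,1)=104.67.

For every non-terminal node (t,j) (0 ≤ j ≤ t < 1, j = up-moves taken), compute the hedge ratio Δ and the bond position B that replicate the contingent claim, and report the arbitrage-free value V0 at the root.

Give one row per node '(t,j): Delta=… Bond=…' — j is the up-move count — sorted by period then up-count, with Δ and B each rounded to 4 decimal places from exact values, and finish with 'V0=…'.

Risk-neutral probability p* = (R−d)/(u−d) = (1.34−0.91)/(1.38−0.91) = 0.9149.
Terminal payoffs: V(1,0)=85.9200, V(1,1)=104.6700
  t=0,j=0: stock 60.0000 → up 82.8000 (V=104.6700), down 54.6000 (V=85.9200). Price 76.9211; hedge Δ=0.6649, bond B=37.0275.
Root portfolio cost Δ·60+B reproduces V0=76.9211.

(0,0): Delta=0.6649 Bond=37.0275
V0=76.9211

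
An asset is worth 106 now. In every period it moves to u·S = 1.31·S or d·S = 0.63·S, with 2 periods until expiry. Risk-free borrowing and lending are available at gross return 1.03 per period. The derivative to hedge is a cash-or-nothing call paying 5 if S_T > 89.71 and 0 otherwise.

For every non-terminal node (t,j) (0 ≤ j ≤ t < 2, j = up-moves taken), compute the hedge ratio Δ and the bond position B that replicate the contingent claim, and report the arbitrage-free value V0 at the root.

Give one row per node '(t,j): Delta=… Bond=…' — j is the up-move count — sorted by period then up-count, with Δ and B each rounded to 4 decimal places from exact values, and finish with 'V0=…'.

Since d<R<u, set p* = (R−d)/(u−d) = 0.5882; price each node as the discounted p*-expectation of its children.
At expiry t=2: V(2,0)=0.0000, V(2,1)=0.0000, V(2,2)=5.0000
  t=1,j=0: stock 66.7800 → up 87.4818 (V=0.0000), down 42.0714 (V=0.0000). Price 0.0000; hedge Δ=0.0000, bond B=0.0000.
  t=1,j=1: stock 138.8600 → up 181.9066 (V=5.0000), down 87.4818 (V=0.0000). Price 2.8555; hedge Δ=0.0530, bond B=-4.4974.
  t=0,j=0: stock 106.0000 → up 138.8600 (V=2.8555), down 66.7800 (V=0.0000). Price 1.6308; hedge Δ=0.0396, bond B=-2.5685.
Self-financing check: at every node Δ·S+B equals the discounted successor values.

(0,0): Delta=0.0396 Bond=-2.5685
(1,0): Delta=0.0000 Bond=0.0000
(1,1): Delta=0.0530 Bond=-4.4974
V0=1.6308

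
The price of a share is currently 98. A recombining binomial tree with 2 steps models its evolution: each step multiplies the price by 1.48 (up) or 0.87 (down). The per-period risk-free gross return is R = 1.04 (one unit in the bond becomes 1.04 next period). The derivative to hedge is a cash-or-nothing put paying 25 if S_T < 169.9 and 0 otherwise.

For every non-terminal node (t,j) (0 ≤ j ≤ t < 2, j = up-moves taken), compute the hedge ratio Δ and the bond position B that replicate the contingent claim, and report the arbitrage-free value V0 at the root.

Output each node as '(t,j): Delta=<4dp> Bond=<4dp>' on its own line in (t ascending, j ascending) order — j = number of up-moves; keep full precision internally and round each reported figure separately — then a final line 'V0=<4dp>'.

(0,0): Delta=-0.1121 Bond=32.3011
(1,0): Delta=0.0000 Bond=24.0385
(1,1): Delta=-0.2826 Bond=58.3228
V0=21.3187

The replicating-portfolio and risk-neutral prices coincide; use p* = (1.04−0.87)/(1.48−0.87) = 0.2787 for the latter.
At expiry t=2: V(2,0)=25.0000, V(2,1)=25.0000, V(2,2)=0.0000
  t=1,j=0: stock 85.2600 → up 126.1848 (V=25.0000), down 74.1762 (V=25.0000). Price 24.0385; hedge Δ=0.0000, bond B=24.0385.
  t=1,j=1: stock 145.0400 → up 214.6592 (V=0.0000), down 126.1848 (V=25.0000). Price 17.3392; hedge Δ=-0.2826, bond B=58.3228.
  t=0,j=0: stock 98.0000 → up 145.0400 (V=17.3392), down 85.2600 (V=24.0385). Price 21.3187; hedge Δ=-0.1121, bond B=32.3011.
Root portfolio cost Δ·98+B reproduces V0=21.3187.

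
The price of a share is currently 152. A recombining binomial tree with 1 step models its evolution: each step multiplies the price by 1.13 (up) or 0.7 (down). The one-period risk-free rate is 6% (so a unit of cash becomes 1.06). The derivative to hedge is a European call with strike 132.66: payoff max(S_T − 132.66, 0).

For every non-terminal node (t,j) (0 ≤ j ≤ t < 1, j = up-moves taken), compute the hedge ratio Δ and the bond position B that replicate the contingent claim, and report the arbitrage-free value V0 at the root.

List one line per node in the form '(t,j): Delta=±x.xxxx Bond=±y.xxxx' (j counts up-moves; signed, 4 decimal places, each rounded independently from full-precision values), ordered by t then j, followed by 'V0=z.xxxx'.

(0,0): Delta=0.5982 Bond=-60.0483
V0=30.8820

No-arbitrage ⇒ martingale measure with p* = (R−d)/(u−d) = 0.8372.
Payoff layer (t=1): V(1,0)=0.0000, V(1,1)=39.1000
Node (0,0) S=152.0000: V=(p*·39.1000+(1−p*)·0.0000)/1.06=30.8820; Δ=(39.1000−0.0000)/(171.7600−106.4000)=0.5982; B=V−Δ·S=-60.0483
Self-financing check: at every node Δ·S+B equals the discounted successor values.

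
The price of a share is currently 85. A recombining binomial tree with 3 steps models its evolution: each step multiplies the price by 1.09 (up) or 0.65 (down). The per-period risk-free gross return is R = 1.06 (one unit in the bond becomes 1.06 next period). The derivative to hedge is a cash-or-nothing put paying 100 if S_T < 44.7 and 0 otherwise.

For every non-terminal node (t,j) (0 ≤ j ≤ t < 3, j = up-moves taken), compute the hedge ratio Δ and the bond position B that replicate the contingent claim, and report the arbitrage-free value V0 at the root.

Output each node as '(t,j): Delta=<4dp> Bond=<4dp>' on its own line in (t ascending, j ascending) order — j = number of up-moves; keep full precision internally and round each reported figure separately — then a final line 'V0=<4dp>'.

Risk-neutral probability p* = (R−d)/(u−d) = (1.06−0.65)/(1.09−0.65) = 0.9318.
Terminal values V(3,·): V(3,0)=100.0000, V(3,1)=100.0000, V(3,2)=0.0000, V(3,3)=0.0000
  t=2,j=0: stock 35.9125 → up 39.1446 (V=100.0000), down 23.3431 (V=100.0000). Price 94.3396; hedge Δ=0.0000, bond B=94.3396.
  t=2,j=1: stock 60.2225 → up 65.6425 (V=0.0000), down 39.1446 (V=100.0000). Price 6.4322; hedge Δ=-3.7739, bond B=233.7050.
  t=2,j=2: stock 100.9885 → up 110.0775 (V=0.0000), down 65.6425 (V=0.0000). Price 0.0000; hedge Δ=0.0000, bond B=0.0000.
  t=1,j=0: stock 55.2500 → up 60.2225 (V=6.4322), down 35.9125 (V=94.3396). Price 11.7226; hedge Δ=-3.6161, bond B=211.5121.
  t=1,j=1: stock 92.6500 → up 100.9885 (V=0.0000), down 60.2225 (V=6.4322). Price 0.4137; hedge Δ=-0.1578, bond B=15.0325.
  t=0,j=0: stock 85.0000 → up 92.6500 (V=0.4137), down 55.2500 (V=11.7226). Price 1.1177; hedge Δ=-0.3024, bond B=26.8196.
Each (Δ,B) replicates both successor values, so the strategy is self-financing and V0 is arbitrage-free.

(0,0): Delta=-0.3024 Bond=26.8196
(1,0): Delta=-3.6161 Bond=211.5121
(1,1): Delta=-0.1578 Bond=15.0325
(2,0): Delta=0.0000 Bond=94.3396
(2,1): Delta=-3.7739 Bond=233.7050
(2,2): Delta=0.0000 Bond=0.0000
V0=1.1177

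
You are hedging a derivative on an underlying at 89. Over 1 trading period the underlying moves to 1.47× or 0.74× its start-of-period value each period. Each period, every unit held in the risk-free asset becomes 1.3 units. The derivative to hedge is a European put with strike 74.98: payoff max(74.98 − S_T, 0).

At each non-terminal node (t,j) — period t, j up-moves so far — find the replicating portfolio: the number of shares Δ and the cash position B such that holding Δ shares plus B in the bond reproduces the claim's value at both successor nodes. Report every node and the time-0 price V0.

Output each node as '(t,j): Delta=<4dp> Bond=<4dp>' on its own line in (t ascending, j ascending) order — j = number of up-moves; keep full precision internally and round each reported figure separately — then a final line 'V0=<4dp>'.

(0,0): Delta=-0.1404 Bond=14.1269
V0=1.6337

Since d<R<u, set p* = (R−d)/(u−d) = 0.7671; price each node as the discounted p*-expectation of its children.
Terminal payoffs: V(1,0)=9.1200, V(1,1)=0.0000
(0,0): S=89.0000. Δ = (V_up−V_dn)/(S_up−S_dn) = (0.0000−9.1200)/(130.8300−65.8600) = -0.1404. V = [p*·0.0000 + (1−p*)·9.1200]/1.3 = 1.6337. B = V − Δ·S = 14.1269.
Root portfolio cost Δ·89+B reproduces V0=1.6337.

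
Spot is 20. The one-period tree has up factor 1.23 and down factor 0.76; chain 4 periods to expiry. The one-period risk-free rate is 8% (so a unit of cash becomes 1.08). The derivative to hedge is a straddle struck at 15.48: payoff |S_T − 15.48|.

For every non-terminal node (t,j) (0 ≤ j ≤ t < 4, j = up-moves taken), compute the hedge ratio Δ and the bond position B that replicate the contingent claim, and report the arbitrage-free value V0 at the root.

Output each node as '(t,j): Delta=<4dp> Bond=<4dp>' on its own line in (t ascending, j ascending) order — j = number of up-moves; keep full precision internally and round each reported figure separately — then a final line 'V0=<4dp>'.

(0,0): Delta=0.8129 Bond=-6.8917
(1,0): Delta=0.4108 Bond=-1.3325
(1,1): Delta=0.9293 Bond=-10.3074
(2,0): Delta=-0.5362 Bond=9.5017
(2,1): Delta=0.6851 Bond=-6.5675
(2,2): Delta=1.0000 Bond=-13.2716
(3,0): Delta=-1.0000 Bond=14.3333
(3,1): Delta=-0.4019 Bond=8.3533
(3,2): Delta=1.0000 Bond=-14.3333
(3,3): Delta=1.0000 Bond=-14.3333
V0=9.3653

Since d<R<u, set p* = (R−d)/(u−d) = 0.6809; price each node as the discounted p*-expectation of its children.
Payoff layer (t=4): V(4,0)=8.8076, V(4,1)=4.6812, V(4,2)=1.9970, V(4,3)=12.8052, V(4,4)=30.2973
  t=3,j=0: stock 8.7795 → up 10.7988 (V=4.6812), down 6.6724 (V=8.8076). Price 5.5538; hedge Δ=-1.0000, bond B=14.3333.
  t=3,j=1: stock 14.2090 → up 17.4770 (V=1.9970), down 10.7988 (V=4.6812). Price 2.6423; hedge Δ=-0.4019, bond B=8.3533.
  t=3,j=2: stock 22.9961 → up 28.2852 (V=12.8052), down 17.4770 (V=1.9970). Price 8.6627; hedge Δ=1.0000, bond B=-14.3333.
  t=3,j=3: stock 37.2173 → up 45.7773 (V=30.2973), down 28.2852 (V=12.8052). Price 22.8840; hedge Δ=1.0000, bond B=-14.3333.
  t=2,j=0: stock 11.5520 → up 14.2090 (V=2.6423), down 8.7795 (V=5.5538). Price 3.3069; hedge Δ=-0.5362, bond B=9.5017.
  t=2,j=1: stock 18.6960 → up 22.9961 (V=8.6627), down 14.2090 (V=2.6423). Price 6.2420; hedge Δ=0.6851, bond B=-6.5675.
  t=2,j=2: stock 30.2580 → up 37.2173 (V=22.8840), down 22.9961 (V=8.6627). Price 16.9864; hedge Δ=1.0000, bond B=-13.2716.
  t=1,j=0: stock 15.2000 → up 18.6960 (V=6.2420), down 11.5520 (V=3.3069). Price 4.9123; hedge Δ=0.4108, bond B=-1.3325.
  t=1,j=1: stock 24.6000 → up 30.2580 (V=16.9864), down 18.6960 (V=6.2420). Price 12.5531; hedge Δ=0.9293, bond B=-10.3074.
  t=0,j=0: stock 20.0000 → up 24.6000 (V=12.5531), down 15.2000 (V=4.9123). Price 9.3653; hedge Δ=0.8129, bond B=-6.8917.
Root portfolio cost Δ·20+B reproduces V0=9.3653.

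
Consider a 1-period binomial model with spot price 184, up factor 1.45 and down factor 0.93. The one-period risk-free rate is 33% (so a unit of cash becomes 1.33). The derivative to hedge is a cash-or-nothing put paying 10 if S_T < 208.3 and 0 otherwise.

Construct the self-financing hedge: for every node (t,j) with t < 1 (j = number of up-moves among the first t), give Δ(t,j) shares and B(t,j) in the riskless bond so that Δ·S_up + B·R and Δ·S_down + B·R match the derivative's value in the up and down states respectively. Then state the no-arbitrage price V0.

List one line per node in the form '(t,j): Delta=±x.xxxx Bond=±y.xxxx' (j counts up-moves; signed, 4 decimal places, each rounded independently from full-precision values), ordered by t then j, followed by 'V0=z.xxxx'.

(0,0): Delta=-0.1045 Bond=20.9659
V0=1.7351

No-arbitrage ⇒ martingale measure with p* = (R−d)/(u−d) = 0.7692.
Terminal values V(1,·): V(1,0)=10.0000, V(1,1)=0.0000
  t=0,j=0: stock 184.0000 → up 266.8000 (V=0.0000), down 171.1200 (V=10.0000). Price 1.7351; hedge Δ=-0.1045, bond B=20.9659.
Self-financing check: at every node Δ·S+B equals the discounted successor values.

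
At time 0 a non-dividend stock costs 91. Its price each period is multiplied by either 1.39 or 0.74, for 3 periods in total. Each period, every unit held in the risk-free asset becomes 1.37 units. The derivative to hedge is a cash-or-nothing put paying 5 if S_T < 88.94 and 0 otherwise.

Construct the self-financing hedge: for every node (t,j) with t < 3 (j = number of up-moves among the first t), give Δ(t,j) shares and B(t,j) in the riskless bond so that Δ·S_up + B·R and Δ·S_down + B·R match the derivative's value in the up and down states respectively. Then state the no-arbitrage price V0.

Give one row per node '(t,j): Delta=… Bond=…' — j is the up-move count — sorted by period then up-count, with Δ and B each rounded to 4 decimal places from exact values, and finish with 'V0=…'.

(0,0): Delta=-0.0027 Bond=0.2499
(1,0): Delta=-0.0808 Bond=5.6035
(1,1): Delta=-0.0014 Bond=0.1753
(2,0): Delta=0.0000 Bond=3.6496
(2,1): Delta=-0.0822 Bond=7.8046
(2,2): Delta=0.0000 Bond=0.0000
V0=0.0054

Risk-neutral probability p* = (R−d)/(u−d) = (1.37−0.74)/(1.39−0.74) = 0.9692.
Payoff layer (t=3): V(3,0)=5.0000, V(3,1)=5.0000, V(3,2)=0.0000, V(3,3)=0.0000
(2,0): S=49.8316. Δ = (V_up−V_dn)/(S_up−S_dn) = (5.0000−5.0000)/(69.2659−36.8754) = 0.0000. V = [p*·5.0000 + (1−p*)·5.0000]/1.37 = 3.6496. B = V − Δ·S = 3.6496.
(2,1): S=93.6026. Δ = (V_up−V_dn)/(S_up−S_dn) = (0.0000−5.0000)/(130.1076−69.2659) = -0.0822. V = [p*·0.0000 + (1−p*)·5.0000]/1.37 = 0.1123. B = V − Δ·S = 7.8046.
(2,2): S=175.8211. Δ = (V_up−V_dn)/(S_up−S_dn) = (0.0000−0.0000)/(244.3913−130.1076) = 0.0000. V = [p*·0.0000 + (1−p*)·0.0000]/1.37 = 0.0000. B = V − Δ·S = 0.0000.
(1,0): S=67.3400. Δ = (V_up−V_dn)/(S_up−S_dn) = (0.1123−3.6496)/(93.6026−49.8316) = -0.0808. V = [p*·0.1123 + (1−p*)·3.6496]/1.37 = 0.1614. B = V − Δ·S = 5.6035.
(1,1): S=126.4900. Δ = (V_up−V_dn)/(S_up−S_dn) = (0.0000−0.1123)/(175.8211−93.6026) = -0.0014. V = [p*·0.0000 + (1−p*)·0.1123]/1.37 = 0.0025. B = V − Δ·S = 0.1753.
(0,0): S=91.0000. Δ = (V_up−V_dn)/(S_up−S_dn) = (0.0025−0.1614)/(126.4900−67.3400) = -0.0027. V = [p*·0.0025 + (1−p*)·0.1614]/1.37 = 0.0054. B = V − Δ·S = 0.2499.
Self-financing check: at every node Δ·S+B equals the discounted successor values.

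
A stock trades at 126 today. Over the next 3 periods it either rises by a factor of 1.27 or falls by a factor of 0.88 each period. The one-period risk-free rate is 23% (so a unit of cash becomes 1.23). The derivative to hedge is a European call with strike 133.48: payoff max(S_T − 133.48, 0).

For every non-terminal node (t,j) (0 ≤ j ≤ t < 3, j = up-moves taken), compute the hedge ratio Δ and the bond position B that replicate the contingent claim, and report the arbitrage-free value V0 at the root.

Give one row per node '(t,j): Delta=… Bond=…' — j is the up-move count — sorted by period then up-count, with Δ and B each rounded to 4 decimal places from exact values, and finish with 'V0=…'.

The replicating-portfolio and risk-neutral prices coincide; use p* = (1.23−0.88)/(1.27−0.88) = 0.8974 for the latter.
Terminal payoffs: V(3,0)=0.0000, V(3,1)=0.0000, V(3,2)=45.3584, V(3,3)=124.6163
(2,0): S=97.5744. Δ = (V_up−V_dn)/(S_up−S_dn) = (0.0000−0.0000)/(123.9195−85.8655) = 0.0000. V = [p*·0.0000 + (1−p*)·0.0000]/1.23 = 0.0000. B = V − Δ·S = 0.0000.
(2,1): S=140.8176. Δ = (V_up−V_dn)/(S_up−S_dn) = (45.3584−0.0000)/(178.8384−123.9195) = 0.8259. V = [p*·45.3584 + (1−p*)·0.0000]/1.23 = 33.0945. B = V − Δ·S = -83.2090.
(2,2): S=203.2254. Δ = (V_up−V_dn)/(S_up−S_dn) = (124.6163−45.3584)/(258.0963−178.8384) = 1.0000. V = [p*·124.6163 + (1−p*)·45.3584]/1.23 = 94.7051. B = V − Δ·S = -108.5203.
(1,0): S=110.8800. Δ = (V_up−V_dn)/(S_up−S_dn) = (33.0945−0.0000)/(140.8176−97.5744) = 0.7653. V = [p*·33.0945 + (1−p*)·0.0000]/1.23 = 24.1465. B = V − Δ·S = -60.7112.
(1,1): S=160.0200. Δ = (V_up−V_dn)/(S_up−S_dn) = (94.7051−33.0945)/(203.2254−140.8176) = 0.9872. V = [p*·94.7051 + (1−p*)·33.0945]/1.23 = 71.8586. B = V − Δ·S = -86.1173.
(0,0): S=126.0000. Δ = (V_up−V_dn)/(S_up−S_dn) = (71.8586−24.1465)/(160.0200−110.8800) = 0.9709. V = [p*·71.8586 + (1−p*)·24.1465]/1.23 = 54.4431. B = V − Δ·S = -67.8956.
Self-financing check: at every node Δ·S+B equals the discounted successor values.

(0,0): Delta=0.9709 Bond=-67.8956
(1,0): Delta=0.7653 Bond=-60.7112
(1,1): Delta=0.9872 Bond=-86.1173
(2,0): Delta=0.0000 Bond=0.0000
(2,1): Delta=0.8259 Bond=-83.2090
(2,2): Delta=1.0000 Bond=-108.5203
V0=54.4431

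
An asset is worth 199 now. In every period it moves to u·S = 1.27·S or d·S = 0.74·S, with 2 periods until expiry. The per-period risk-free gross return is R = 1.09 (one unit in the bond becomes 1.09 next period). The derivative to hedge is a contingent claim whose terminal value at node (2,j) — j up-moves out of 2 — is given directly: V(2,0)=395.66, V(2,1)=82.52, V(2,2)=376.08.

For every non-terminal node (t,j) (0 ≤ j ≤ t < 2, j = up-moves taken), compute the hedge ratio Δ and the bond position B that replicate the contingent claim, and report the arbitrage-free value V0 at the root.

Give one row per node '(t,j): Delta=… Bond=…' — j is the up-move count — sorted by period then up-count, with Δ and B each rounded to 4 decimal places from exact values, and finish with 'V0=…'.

(0,0): Delta=0.7612 Bond=56.1269
(1,0): Delta=-4.0122 Bond=764.1049
(1,1): Delta=2.1916 Bond=-300.3268
V0=207.6085

Risk-neutral probability p* = (R−d)/(u−d) = (1.09−0.74)/(1.27−0.74) = 0.6604.
Payoff layer (t=2): V(2,0)=395.6600, V(2,1)=82.5200, V(2,2)=376.0800
(1,0): S=147.2600. Δ = (V_up−V_dn)/(S_up−S_dn) = (82.5200−395.6600)/(187.0202−108.9724) = -4.0122. V = [p*·82.5200 + (1−p*)·395.6600]/1.09 = 173.2747. B = V − Δ·S = 764.1049.
(1,1): S=252.7300. Δ = (V_up−V_dn)/(S_up−S_dn) = (376.0800−82.5200)/(320.9671−187.0202) = 2.1916. V = [p*·376.0800 + (1−p*)·82.5200]/1.09 = 253.5600. B = V − Δ·S = -300.3268.
(0,0): S=199.0000. Δ = (V_up−V_dn)/(S_up−S_dn) = (253.5600−173.2747)/(252.7300−147.2600) = 0.7612. V = [p*·253.5600 + (1−p*)·173.2747]/1.09 = 207.6085. B = V − Δ·S = 56.1269.
Root portfolio cost Δ·199+B reproduces V0=207.6085.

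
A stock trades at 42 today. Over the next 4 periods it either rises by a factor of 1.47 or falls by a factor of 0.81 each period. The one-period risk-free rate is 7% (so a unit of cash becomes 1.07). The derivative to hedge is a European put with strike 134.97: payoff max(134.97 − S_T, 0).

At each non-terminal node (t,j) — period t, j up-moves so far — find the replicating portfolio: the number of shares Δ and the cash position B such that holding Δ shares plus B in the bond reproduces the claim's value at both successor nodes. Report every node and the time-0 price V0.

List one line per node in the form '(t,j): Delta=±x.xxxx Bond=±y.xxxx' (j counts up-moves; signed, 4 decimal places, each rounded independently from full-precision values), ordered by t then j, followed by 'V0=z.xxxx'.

Since d<R<u, set p* = (R−d)/(u−d) = 0.3939; price each node as the discounted p*-expectation of its children.
Terminal payoffs: V(4,0)=116.8904, V(4,1)=102.1588, V(4,2)=75.4238, V(4,3)=26.9047, V(4,4)=0.0000
  t=3,j=0: stock 22.3205 → up 32.8112 (V=102.1588), down 18.0796 (V=116.8904). Price 103.8197; hedge Δ=-1.0000, bond B=126.1402.
  t=3,j=1: stock 40.5076 → up 59.5462 (V=75.4238), down 32.8112 (V=102.1588). Price 85.6326; hedge Δ=-1.0000, bond B=126.1402.
  t=3,j=2: stock 73.5138 → up 108.0653 (V=26.9047), down 59.5462 (V=75.4238). Price 52.6264; hedge Δ=-1.0000, bond B=126.1402.
  t=3,j=3: stock 133.4140 → up 196.1185 (V=0.0000), down 108.0653 (V=26.9047). Price 15.2391; hedge Δ=-0.3056, bond B=56.0038.
  t=2,j=0: stock 27.5562 → up 40.5076 (V=85.6326), down 22.3205 (V=103.8197). Price 90.3318; hedge Δ=-1.0000, bond B=117.8880.
  t=2,j=1: stock 50.0094 → up 73.5138 (V=52.6264), down 40.5076 (V=85.6326). Price 67.8786; hedge Δ=-1.0000, bond B=117.8880.
  t=2,j=2: stock 90.7578 → up 133.4140 (V=15.2391), down 73.5138 (V=52.6264). Price 35.4188; hedge Δ=-0.6242, bond B=92.0661.
  t=1,j=0: stock 34.0200 → up 50.0094 (V=67.8786), down 27.5562 (V=90.3318). Price 76.1557; hedge Δ=-1.0000, bond B=110.1757.
  t=1,j=1: stock 61.7400 → up 90.7578 (V=35.4188), down 50.0094 (V=67.8786). Price 51.4873; hedge Δ=-0.7966, bond B=100.6689.
  t=0,j=0: stock 42.0000 → up 61.7400 (V=51.4873), down 34.0200 (V=76.1557). Price 62.0915; hedge Δ=-0.8899, bond B=99.4679.
Each (Δ,B) replicates both successor values, so the strategy is self-financing and V0 is arbitrage-free.

(0,0): Delta=-0.8899 Bond=99.4679
(1,0): Delta=-1.0000 Bond=110.1757
(1,1): Delta=-0.7966 Bond=100.6689
(2,0): Delta=-1.0000 Bond=117.8880
(2,1): Delta=-1.0000 Bond=117.8880
(2,2): Delta=-0.6242 Bond=92.0661
(3,0): Delta=-1.0000 Bond=126.1402
(3,1): Delta=-1.0000 Bond=126.1402
(3,2): Delta=-1.0000 Bond=126.1402
(3,3): Delta=-0.3056 Bond=56.0038
V0=62.0915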